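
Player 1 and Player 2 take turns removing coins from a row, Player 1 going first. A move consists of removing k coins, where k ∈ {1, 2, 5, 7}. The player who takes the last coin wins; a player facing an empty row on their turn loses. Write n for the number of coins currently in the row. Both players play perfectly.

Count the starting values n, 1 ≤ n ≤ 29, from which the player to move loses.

9

Build the W/L table. Terminal = L. A non-terminal position is W if it has a move to some L; otherwise it is L.
n=0: no move → L
n=1: W (go to 0, an L position)
n=2: W (go to 0, an L position)
n=3: L (options 2(W), 1(W) are all W)
n=4: W (go to 3, an L position)
n=5: W (go to 3, an L position)
n=6: L (options 5(W), 4(W), 1(W) are all W)
n=7: W (go to 6, an L position)
n=8: W (go to 6, an L position)
n=9: L (options 8(W), 7(W), 4(W), 2(W) are all W)
n=10: W (go to 9, an L position)
n=11: W (go to 9, an L position)
n=12: L (options 11(W), 10(W), 7(W), 5(W) are all W)
n=13: W (go to 12, an L position)
n=14: W (go to 12, an L position)
n=15: L (options 14(W), 13(W), 10(W), 8(W) are all W)
n=16: W (go to 15, an L position)
n=17: W (go to 15, an L position)
n=18: L (options 17(W), 16(W), 13(W), 11(W) are all W)
n=19: W (go to 18, an L position)
n=20: W (go to 18, an L position)
n=21: L (options 20(W), 19(W), 16(W), 14(W) are all W)
n=22: W (go to 21, an L position)
n=23: W (go to 21, an L position)
n=24: L (options 23(W), 22(W), 19(W), 17(W) are all W)
n=25: W (go to 24, an L position)
n=26: W (go to 24, an L position)
n=27: L (options 26(W), 25(W), 22(W), 20(W) are all W)
n=28: W (go to 27, an L position)
n=29: W (go to 27, an L position)
L entries with 1 ≤ n ≤ 29 (n=0 is outside the asked range and is not counted): n = 3, 6, 9, 12, 15, 18, 21, 24, 27; that makes 9.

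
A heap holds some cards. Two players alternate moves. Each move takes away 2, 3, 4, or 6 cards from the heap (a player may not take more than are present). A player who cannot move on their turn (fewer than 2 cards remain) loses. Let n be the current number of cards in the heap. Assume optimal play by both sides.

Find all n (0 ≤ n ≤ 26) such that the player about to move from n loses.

0, 1, 8, 9, 16, 17, 24, 25

Label each position W (a win for the player to move) or L (a loss). A position with no legal move is L; any other position is W exactly when some move reaches an L, and L when every move reaches a W.
n=0: no move → L
n=1: no move → L
n=2: reaches L-position 0 → W
n=3: reaches L-position 1 → W
n=4: reaches L-position 1 → W
n=5: reaches L-position 1 → W
n=6: reaches L-position 0 → W
n=7: reaches L-position 1 → W
n=8: only reaches 6(W), 5(W), 4(W), 2(W), all W → L
n=9: only reaches 7(W), 6(W), 5(W), 3(W), all W → L
n=10: reaches L-position 8 → W
n=11: reaches L-position 9 → W
n=12: reaches L-position 9 → W
n=13: reaches L-position 9 → W
n=14: reaches L-position 8 → W
n=15: reaches L-position 9 → W
n=16: only reaches 14(W), 13(W), 12(W), 10(W), all W → L
n=17: only reaches 15(W), 14(W), 13(W), 11(W), all W → L
n=18: reaches L-position 16 → W
n=19: reaches L-position 17 → W
n=20: reaches L-position 17 → W
n=21: reaches L-position 17 → W
n=22: reaches L-position 16 → W
n=23: reaches L-position 17 → W
n=24: only reaches 22(W), 21(W), 20(W), 18(W), all W → L
n=25: only reaches 23(W), 22(W), 21(W), 19(W), all W → L
n=26: reaches L-position 24 → W
Reading off the rows marked L gives the requested list; there are 8 such values of n.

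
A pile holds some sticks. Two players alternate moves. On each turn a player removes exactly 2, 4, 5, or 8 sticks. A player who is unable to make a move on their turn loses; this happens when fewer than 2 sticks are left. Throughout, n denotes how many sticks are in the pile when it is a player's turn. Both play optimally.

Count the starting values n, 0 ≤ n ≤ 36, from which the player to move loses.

12

Positions with no move are L. A position that does have a move is losing for the player to move precisely when every available move leads to a winning position for the opponent. Fill in the labels:
n=0: no move → L
n=1: no move → L
n=2: W (go to 0, an L position)
n=3: W (go to 1, an L position)
n=4: W (go to 0, an L position)
n=5: W (go to 1, an L position)
n=6: W (go to 1, an L position)
n=7: L (options 5(W), 3(W), 2(W) are all W)
n=8: W (go to 0, an L position)
n=9: W (go to 7, an L position)
n=10: L (options 8(W), 6(W), 5(W), 2(W) are all W)
n=11: W (go to 7, an L position)
n=12: W (go to 10, an L position)
n=13: L (options 11(W), 9(W), 8(W), 5(W) are all W)
n=14: W (go to 10, an L position)
n=15: W (go to 13, an L position)
n=16: L (options 14(W), 12(W), 11(W), 8(W) are all W)
n=17: W (go to 13, an L position)
n=18: W (go to 16, an L position)
n=19: L (options 17(W), 15(W), 14(W), 11(W) are all W)
n=20: W (go to 16, an L position)
n=21: W (go to 19, an L position)
n=22: L (options 20(W), 18(W), 17(W), 14(W) are all W)
n=23: W (go to 19, an L position)
n=24: W (go to 22, an L position)
n=25: L (options 23(W), 21(W), 20(W), 17(W) are all W)
n=26: W (go to 22, an L position)
n=27: W (go to 25, an L position)
n=28: L (options 26(W), 24(W), 23(W), 20(W) are all W)
n=29: W (go to 25, an L position)
n=30: W (go to 28, an L position)
n=31: L (options 29(W), 27(W), 26(W), 23(W) are all W)
n=32: W (go to 28, an L position)
n=33: W (go to 31, an L position)
n=34: L (options 32(W), 30(W), 29(W), 26(W) are all W)
n=35: W (go to 31, an L position)
n=36: W (go to 34, an L position)
L entries with 0 ≤ n ≤ 36: n = 0, 1, 7, 10, 13, 16, 19, 22, 25, 28, 31, 34; that makes 12.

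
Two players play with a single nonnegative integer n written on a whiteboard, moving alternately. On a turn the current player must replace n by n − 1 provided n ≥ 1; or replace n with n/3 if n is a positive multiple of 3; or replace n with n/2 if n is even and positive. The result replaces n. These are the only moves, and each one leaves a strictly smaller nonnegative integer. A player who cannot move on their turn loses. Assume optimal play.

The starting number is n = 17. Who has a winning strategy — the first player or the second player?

The first player wins.

Compute win/loss labels from the base case upward. A position with no move is L. Any other position is W if it can reach an L in one move, else L.
n=0: no move → L
n=1: W (go to 0, an L position)
n=2: L (sole option 1(W) is W)
n=3: W (go to 2, an L position)
n=4: W (go to 2, an L position)
n=5: L (sole option 4(W) is W)
n=6: W (go to 2, an L position)
n=7: L (sole option 6(W) is W)
n=8: W (go to 7, an L position)
n=9: L (options 3(W), 8(W) are all W)
n=10: W (go to 5, an L position)
n=11: L (sole option 10(W) is W)
n=12: W (go to 11, an L position)
n=13: L (sole option 12(W) is W)
n=14: W (go to 7, an L position)
n=15: W (go to 5, an L position)
n=16: L (options 8(W), 15(W) are all W)
n=17: W (go to 16, an L position)
The starting position 17 is W: the player to move should move to 16, handing over an L position.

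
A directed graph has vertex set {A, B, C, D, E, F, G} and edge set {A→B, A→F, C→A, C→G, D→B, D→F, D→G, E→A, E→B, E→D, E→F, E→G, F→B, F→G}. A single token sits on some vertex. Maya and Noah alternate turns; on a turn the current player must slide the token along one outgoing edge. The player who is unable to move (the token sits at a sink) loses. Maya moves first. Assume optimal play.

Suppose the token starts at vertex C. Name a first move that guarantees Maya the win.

Classify positions by backward induction: terminal positions (no move available) are L. From any other position, the mover wins iff some move reaches an L.
Every edge goes from a vertex to one that appears earlier in the order B, G, F, D, A, C, E, so processing vertices in that order labels each vertex after all of its successors.
B: no outgoing edge → L
G: no outgoing edge → L
F: can move to G, which is L ⇒ W
D: can move to G, which is L ⇒ W
A: can move to B, which is L ⇒ W
C: can move to G, which is L ⇒ W
E: can move to G, which is L ⇒ W
From C, the L positions reachable in one move are: G.

Move to G.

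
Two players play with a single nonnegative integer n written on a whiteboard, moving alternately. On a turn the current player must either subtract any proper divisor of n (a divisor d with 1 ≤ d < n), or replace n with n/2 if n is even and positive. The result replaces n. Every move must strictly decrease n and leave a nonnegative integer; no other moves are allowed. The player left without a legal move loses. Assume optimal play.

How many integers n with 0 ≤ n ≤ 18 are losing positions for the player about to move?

Use the standard recursion: the mover loses at a terminal position; elsewhere, the mover wins exactly when some move hands the opponent an L position.
n=0: no move → L
n=1: no move → L
n=2: W (go to 1, an L position)
n=3: L (sole option 2(W) is W)
n=4: W (go to 3, an L position)
n=5: L (sole option 4(W) is W)
n=6: W (go to 3, an L position)
n=7: L (sole option 6(W) is W)
n=8: W (go to 7, an L position)
n=9: L (options 6(W), 8(W) are all W)
n=10: W (go to 5, an L position)
n=11: L (sole option 10(W) is W)
n=12: W (go to 9, an L position)
n=13: L (sole option 12(W) is W)
n=14: W (go to 7, an L position)
n=15: L (options 10(W), 12(W), 14(W) are all W)
n=16: W (go to 15, an L position)
n=17: L (sole option 16(W) is W)
n=18: W (go to 9, an L position)
L entries with 0 ≤ n ≤ 18: n = 0, 1, 3, 5, 7, 9, 11, 13, 15, 17; that makes 10.

10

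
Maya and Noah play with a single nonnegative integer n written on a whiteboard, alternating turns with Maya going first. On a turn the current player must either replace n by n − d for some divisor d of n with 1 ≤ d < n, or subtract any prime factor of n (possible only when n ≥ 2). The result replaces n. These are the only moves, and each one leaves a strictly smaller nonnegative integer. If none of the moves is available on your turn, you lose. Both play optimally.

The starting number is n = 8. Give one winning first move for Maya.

Move to 4.

Positions with no move are L. A position that does have a move is losing for the player to move precisely when every available move leads to a winning position for the opponent. Fill in the labels:
n=0: no move → L
n=1: no move → L
n=2: →0(L), so W
n=3: →0(L), so W
n=4: →2(W), 3(W) — all W, so L
n=5: →0(L), so W
n=6: →4(L), so W
n=7: →0(L), so W
n=8: →4(L), so W
From 8, the L positions reachable in one move are: 4.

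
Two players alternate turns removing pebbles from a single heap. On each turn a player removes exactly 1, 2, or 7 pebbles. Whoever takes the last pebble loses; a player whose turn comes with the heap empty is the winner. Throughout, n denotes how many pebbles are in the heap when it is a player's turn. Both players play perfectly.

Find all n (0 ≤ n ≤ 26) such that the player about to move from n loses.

Positions with no move are W. A position that does have a move is losing for the player to move precisely when every available move leads to a winning position for the opponent. Fill in the labels:
n=0: no move; the opponent has just taken the last pebble and therefore loses → W
n=1: →0(W) only, which is W, so L
n=2: →1(L), so W
n=3: →1(L), so W
n=4: →3(W), 2(W) — all W, so L
n=5: →4(L), so W
n=6: →4(L), so W
n=7: →6(W), 5(W), 0(W) — all W, so L
n=8: →7(L), so W
n=9: →7(L), so W
n=10: →9(W), 8(W), 3(W) — all W, so L
n=11: →10(L), so W
n=12: →10(L), so W
n=13: →12(W), 11(W), 6(W) — all W, so L
n=14: →13(L), so W
n=15: →13(L), so W
n=16: →15(W), 14(W), 9(W) — all W, so L
n=17: →16(L), so W
n=18: →16(L), so W
n=19: →18(W), 17(W), 12(W) — all W, so L
n=20: →19(L), so W
n=21: →19(L), so W
n=22: →21(W), 20(W), 15(W) — all W, so L
n=23: →22(L), so W
n=24: →22(L), so W
n=25: →24(W), 23(W), 18(W) — all W, so L
n=26: →25(L), so W
The losing starting values of n are exactly the entries labelled L in this table (9 of them).

1, 4, 7, 10, 13, 16, 19, 22, 25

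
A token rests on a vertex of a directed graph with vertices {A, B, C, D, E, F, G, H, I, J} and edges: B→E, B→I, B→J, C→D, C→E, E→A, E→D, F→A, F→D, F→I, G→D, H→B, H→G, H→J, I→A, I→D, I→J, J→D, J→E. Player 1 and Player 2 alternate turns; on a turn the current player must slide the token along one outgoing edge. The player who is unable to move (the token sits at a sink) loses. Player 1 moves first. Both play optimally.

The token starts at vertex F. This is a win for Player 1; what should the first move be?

Move to D.

Positions with no move are L. A position that does have a move is losing for the player to move precisely when every available move leads to a winning position for the opponent. Fill in the labels:
Every edge goes from a vertex to one that appears earlier in the order A, D, E, J, I, G, B, F, H, C, so processing vertices in that order labels each vertex after all of its successors.
A: no outgoing edge → L
D: no outgoing edge → L
E: W (go to D, an L position)
J: W (go to D, an L position)
I: W (go to D, an L position)
G: W (go to D, an L position)
B: L (options I(W), J(W), E(W) are all W)
F: W (go to D, an L position)
H: W (go to B, an L position)
C: W (go to D, an L position)
From F, the L positions reachable in one move are: D, A. Any move reaching one of these is winning.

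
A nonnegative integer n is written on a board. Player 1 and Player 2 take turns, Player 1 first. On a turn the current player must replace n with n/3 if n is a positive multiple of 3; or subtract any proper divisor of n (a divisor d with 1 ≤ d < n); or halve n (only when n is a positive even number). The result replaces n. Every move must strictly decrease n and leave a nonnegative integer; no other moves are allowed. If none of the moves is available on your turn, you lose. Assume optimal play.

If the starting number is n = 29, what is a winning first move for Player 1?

Classify positions by backward induction: terminal positions (no move available) are L. From any other position, the mover wins iff some move reaches an L.
n=0: no move → L
n=1: no move → L
n=2: W (go to 1, an L position)
n=3: W (go to 1, an L position)
n=4: L (options 2(W), 3(W) are all W)
n=5: W (go to 4, an L position)
n=6: W (go to 4, an L position)
n=7: L (sole option 6(W) is W)
n=8: W (go to 4, an L position)
n=9: L (options 3(W), 6(W), 8(W) are all W)
n=10: W (go to 9, an L position)
n=11: L (sole option 10(W) is W)
n=12: W (go to 4, an L position)
n=13: L (sole option 12(W) is W)
n=14: W (go to 7, an L position)
n=15: L (options 5(W), 10(W), 12(W), 14(W) are all W)
n=16: W (go to 15, an L position)
n=17: L (sole option 16(W) is W)
n=18: W (go to 9, an L position)
n=19: L (sole option 18(W) is W)
n=20: W (go to 15, an L position)
n=21: W (go to 7, an L position)
n=22: W (go to 11, an L position)
n=23: L (sole option 22(W) is W)
n=24: W (go to 23, an L position)
n=25: L (options 20(W), 24(W) are all W)
n=26: W (go to 13, an L position)
n=27: W (go to 9, an L position)
n=28: L (options 14(W), 21(W), 24(W), 26(W), 27(W) are all W)
n=29: W (go to 28, an L position)
From 29, the L positions reachable in one move are: 28.

Move to 28.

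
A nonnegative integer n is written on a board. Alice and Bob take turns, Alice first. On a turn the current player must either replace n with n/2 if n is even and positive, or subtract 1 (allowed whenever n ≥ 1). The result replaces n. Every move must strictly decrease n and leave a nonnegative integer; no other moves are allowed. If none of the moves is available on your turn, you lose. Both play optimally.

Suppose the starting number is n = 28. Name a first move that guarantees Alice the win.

Move to 27.

Build the W/L table. Terminal = L. A non-terminal position is W if it has a move to some L; otherwise it is L.
n=0: no move → L
n=1: can move to 0, which is L ⇒ W
n=2: the only move is to 1(W), a W ⇒ L
n=3: can move to 2, which is L ⇒ W
n=4: can move to 2, which is L ⇒ W
n=5: the only move is to 4(W), a W ⇒ L
n=6: can move to 5, which is L ⇒ W
n=7: the only move is to 6(W), a W ⇒ L
n=8: can move to 7, which is L ⇒ W
n=9: the only move is to 8(W), a W ⇒ L
n=10: can move to 5, which is L ⇒ W
n=11: the only move is to 10(W), a W ⇒ L
n=12: can move to 11, which is L ⇒ W
n=13: the only move is to 12(W), a W ⇒ L
n=14: can move to 7, which is L ⇒ W
n=15: the only move is to 14(W), a W ⇒ L
n=16: can move to 15, which is L ⇒ W
n=17: the only move is to 16(W), a W ⇒ L
n=18: can move to 9, which is L ⇒ W
n=19: the only move is to 18(W), a W ⇒ L
n=20: can move to 19, which is L ⇒ W
n=21: the only move is to 20(W), a W ⇒ L
n=22: can move to 11, which is L ⇒ W
n=23: the only move is to 22(W), a W ⇒ L
n=24: can move to 23, which is L ⇒ W
n=25: the only move is to 24(W), a W ⇒ L
n=26: can move to 13, which is L ⇒ W
n=27: the only move is to 26(W), a W ⇒ L
n=28: can move to 27, which is L ⇒ W
From 28, the L positions reachable in one move are: 27.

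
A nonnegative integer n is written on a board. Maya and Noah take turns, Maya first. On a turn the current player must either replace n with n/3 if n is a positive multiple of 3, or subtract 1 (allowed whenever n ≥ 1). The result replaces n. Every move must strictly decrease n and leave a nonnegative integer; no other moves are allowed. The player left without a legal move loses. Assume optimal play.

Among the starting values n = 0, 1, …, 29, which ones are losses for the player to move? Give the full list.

0, 2, 4, 7, 9, 11, 13, 15, 17, 19, 22, 24, 26, 28

Compute win/loss labels from the base case upward. A position with no move is L. Any other position is W if it can reach an L in one move, else L.
n=0: no move → L
n=1: reaches L-position 0 → W
n=2: only reaches 1(W), which is W → L
n=3: reaches L-position 2 → W
n=4: only reaches 3(W), which is W → L
n=5: reaches L-position 4 → W
n=6: reaches L-position 2 → W
n=7: only reaches 6(W), which is W → L
n=8: reaches L-position 7 → W
n=9: only reaches 3(W), 8(W), all W → L
n=10: reaches L-position 9 → W
n=11: only reaches 10(W), which is W → L
n=12: reaches L-position 4 → W
n=13: only reaches 12(W), which is W → L
n=14: reaches L-position 13 → W
n=15: only reaches 5(W), 14(W), all W → L
n=16: reaches L-position 15 → W
n=17: only reaches 16(W), which is W → L
n=18: reaches L-position 17 → W
n=19: only reaches 18(W), which is W → L
n=20: reaches L-position 19 → W
n=21: reaches L-position 7 → W
n=22: only reaches 21(W), which is W → L
n=23: reaches L-position 22 → W
n=24: only reaches 8(W), 23(W), all W → L
n=25: reaches L-position 24 → W
n=26: only reaches 25(W), which is W → L
n=27: reaches L-position 9 → W
n=28: only reaches 27(W), which is W → L
n=29: reaches L-position 28 → W
The losing starting values of n are exactly the entries labelled L in this table (14 of them).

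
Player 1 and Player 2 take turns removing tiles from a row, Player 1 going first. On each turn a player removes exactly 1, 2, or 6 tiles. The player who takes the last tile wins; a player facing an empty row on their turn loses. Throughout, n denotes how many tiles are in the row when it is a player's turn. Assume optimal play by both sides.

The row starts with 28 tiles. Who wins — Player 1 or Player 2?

Player 2 wins.

Use the standard recursion: the mover loses at a terminal position; elsewhere, the mover wins exactly when some move hands the opponent an L position.
n=0: no move → L
n=1: can move to 0, which is L ⇒ W
n=2: can move to 0, which is L ⇒ W
n=3: moves to 2(W), 1(W); every one is W ⇒ L
n=4: can move to 3, which is L ⇒ W
n=5: can move to 3, which is L ⇒ W
n=6: can move to 0, which is L ⇒ W
n=7: moves to 6(W), 5(W), 1(W); every one is W ⇒ L
n=8: can move to 7, which is L ⇒ W
n=9: can move to 7, which is L ⇒ W
n=10: moves to 9(W), 8(W), 4(W); every one is W ⇒ L
n=11: can move to 10, which is L ⇒ W
n=12: can move to 10, which is L ⇒ W
n=13: can move to 7, which is L ⇒ W
n=14: moves to 13(W), 12(W), 8(W); every one is W ⇒ L
n=15: can move to 14, which is L ⇒ W
n=16: can move to 14, which is L ⇒ W
n=17: moves to 16(W), 15(W), 11(W); every one is W ⇒ L
n=18: can move to 17, which is L ⇒ W
n=19: can move to 17, which is L ⇒ W
n=20: can move to 14, which is L ⇒ W
n=21: moves to 20(W), 19(W), 15(W); every one is W ⇒ L
n=22: can move to 21, which is L ⇒ W
n=23: can move to 21, which is L ⇒ W
n=24: moves to 23(W), 22(W), 18(W); every one is W ⇒ L
n=25: can move to 24, which is L ⇒ W
n=26: can move to 24, which is L ⇒ W
n=27: can move to 21, which is L ⇒ W
n=28: moves to 27(W), 26(W), 22(W); every one is W ⇒ L
The starting position 28 is L: whatever Player 1 does, the opponent receives a W position.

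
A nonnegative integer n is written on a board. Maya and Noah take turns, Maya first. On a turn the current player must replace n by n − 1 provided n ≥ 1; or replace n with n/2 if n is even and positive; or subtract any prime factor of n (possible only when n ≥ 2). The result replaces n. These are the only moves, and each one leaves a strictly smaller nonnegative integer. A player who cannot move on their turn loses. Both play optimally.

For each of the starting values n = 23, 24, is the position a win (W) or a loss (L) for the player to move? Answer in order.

23: W, 24: L

Positions with no move are L. A position that does have a move is losing for the player to move precisely when every available move leads to a winning position for the opponent. Fill in the labels:
n=0: no move → L
n=1: reaches L-position 0 → W
n=2: reaches L-position 0 → W
n=3: reaches L-position 0 → W
n=4: only reaches 2(W), 3(W), all W → L
n=5: reaches L-position 0 → W
n=6: reaches L-position 4 → W
n=7: reaches L-position 0 → W
n=8: reaches L-position 4 → W
n=9: only reaches 6(W), 8(W), all W → L
n=10: reaches L-position 9 → W
n=11: reaches L-position 0 → W
n=12: reaches L-position 9 → W
n=13: reaches L-position 0 → W
n=14: only reaches 7(W), 12(W), 13(W), all W → L
n=15: reaches L-position 14 → W
n=16: reaches L-position 14 → W
n=17: reaches L-position 0 → W
n=18: reaches L-position 9 → W
n=19: reaches L-position 0 → W
n=20: only reaches 10(W), 15(W), 18(W), 19(W), all W → L
n=21: reaches L-position 14 → W
n=22: reaches L-position 20 → W
n=23: reaches L-position 0 → W
n=24: only reaches 12(W), 21(W), 22(W), 23(W), all W → L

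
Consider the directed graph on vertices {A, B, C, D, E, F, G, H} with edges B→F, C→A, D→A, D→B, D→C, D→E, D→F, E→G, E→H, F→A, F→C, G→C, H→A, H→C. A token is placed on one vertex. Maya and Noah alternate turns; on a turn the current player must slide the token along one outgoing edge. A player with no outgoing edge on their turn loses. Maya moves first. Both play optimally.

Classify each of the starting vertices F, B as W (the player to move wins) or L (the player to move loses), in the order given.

Use the standard recursion: the mover loses at a terminal position; elsewhere, the mover wins exactly when some move hands the opponent an L position.
Every edge goes from a vertex to one that appears earlier in the order A, C, F, H, G, B, E, D, so processing vertices in that order labels each vertex after all of its successors.
A: no outgoing edge → L
C: →A(L), so W
F: →A(L), so W
H: →A(L), so W
G: →C(W) only, which is W, so L
B: →F(W) only, which is W, so L
E: →G(L), so W
D: →B(L), so W

F: W, B: L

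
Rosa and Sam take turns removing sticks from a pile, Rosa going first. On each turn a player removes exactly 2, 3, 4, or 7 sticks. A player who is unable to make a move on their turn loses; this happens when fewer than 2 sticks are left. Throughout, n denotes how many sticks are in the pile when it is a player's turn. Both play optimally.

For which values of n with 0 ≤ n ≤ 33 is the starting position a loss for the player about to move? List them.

Build the W/L table. Terminal = L. A non-terminal position is W if it has a move to some L; otherwise it is L.
n=0: no move → L
n=1: no move → L
n=2: W (go to 0, an L position)
n=3: W (go to 1, an L position)
n=4: W (go to 1, an L position)
n=5: W (go to 1, an L position)
n=6: L (options 4(W), 3(W), 2(W) are all W)
n=7: W (go to 0, an L position)
n=8: W (go to 6, an L position)
n=9: W (go to 6, an L position)
n=10: W (go to 6, an L position)
n=11: L (options 9(W), 8(W), 7(W), 4(W) are all W)
n=12: L (options 10(W), 9(W), 8(W), 5(W) are all W)
n=13: W (go to 11, an L position)
n=14: W (go to 12, an L position)
n=15: W (go to 12, an L position)
n=16: W (go to 12, an L position)
n=17: L (options 15(W), 14(W), 13(W), 10(W) are all W)
n=18: W (go to 11, an L position)
n=19: W (go to 17, an L position)
n=20: W (go to 17, an L position)
n=21: W (go to 17, an L position)
n=22: L (options 20(W), 19(W), 18(W), 15(W) are all W)
n=23: L (options 21(W), 20(W), 19(W), 16(W) are all W)
n=24: W (go to 22, an L position)
n=25: W (go to 23, an L position)
n=26: W (go to 23, an L position)
n=27: W (go to 23, an L position)
n=28: L (options 26(W), 25(W), 24(W), 21(W) are all W)
n=29: W (go to 22, an L position)
n=30: W (go to 28, an L position)
n=31: W (go to 28, an L position)
n=32: W (go to 28, an L position)
n=33: L (options 31(W), 30(W), 29(W), 26(W) are all W)
Reading off the rows marked L gives the requested list; there are 10 such values of n.

0, 1, 6, 11, 12, 17, 22, 23, 28, 33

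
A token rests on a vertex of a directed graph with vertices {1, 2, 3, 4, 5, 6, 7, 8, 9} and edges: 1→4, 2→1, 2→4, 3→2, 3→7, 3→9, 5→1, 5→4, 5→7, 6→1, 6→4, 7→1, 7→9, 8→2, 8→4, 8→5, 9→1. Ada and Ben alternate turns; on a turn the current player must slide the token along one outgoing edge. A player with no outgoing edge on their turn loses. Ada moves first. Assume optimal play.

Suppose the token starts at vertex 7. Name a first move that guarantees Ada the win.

Compute win/loss labels from the base case upward. A position with no move is L. Any other position is W if it can reach an L in one move, else L.
Every edge goes from a vertex to one that appears earlier in the order 4, 1, 9, 6, 2, 7, 5, 8, 3, so processing vertices in that order labels each vertex after all of its successors.
4: no outgoing edge → L
1: W (go to 4, an L position)
9: L (sole option 1(W) is W)
6: W (go to 4, an L position)
2: W (go to 4, an L position)
7: W (go to 9, an L position)
5: W (go to 4, an L position)
8: W (go to 4, an L position)
3: W (go to 9, an L position)
From 7, the L positions reachable in one move are: 9.

Move to 9.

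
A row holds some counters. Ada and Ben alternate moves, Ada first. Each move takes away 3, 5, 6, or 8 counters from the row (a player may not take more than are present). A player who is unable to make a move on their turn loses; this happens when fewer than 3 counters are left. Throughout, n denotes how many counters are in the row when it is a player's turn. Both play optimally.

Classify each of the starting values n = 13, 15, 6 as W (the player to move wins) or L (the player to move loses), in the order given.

13: L, 15: W, 6: W

Label each position W (a win for the player to move) or L (a loss). A position with no legal move is L; any other position is W exactly when some move reaches an L, and L when every move reaches a W.
n=0: no move → L
n=1: no move → L
n=2: no move → L
n=3: reaches L-position 0 → W
n=4: reaches L-position 1 → W
n=5: reaches L-position 2 → W
n=6: reaches L-position 1 → W
n=7: reaches L-position 2 → W
n=8: reaches L-position 2 → W
n=9: reaches L-position 1 → W
n=10: reaches L-position 2 → W
n=11: only reaches 8(W), 6(W), 5(W), 3(W), all W → L
n=12: only reaches 9(W), 7(W), 6(W), 4(W), all W → L
n=13: only reaches 10(W), 8(W), 7(W), 5(W), all W → L
n=14: reaches L-position 11 → W
n=15: reaches L-position 12 → W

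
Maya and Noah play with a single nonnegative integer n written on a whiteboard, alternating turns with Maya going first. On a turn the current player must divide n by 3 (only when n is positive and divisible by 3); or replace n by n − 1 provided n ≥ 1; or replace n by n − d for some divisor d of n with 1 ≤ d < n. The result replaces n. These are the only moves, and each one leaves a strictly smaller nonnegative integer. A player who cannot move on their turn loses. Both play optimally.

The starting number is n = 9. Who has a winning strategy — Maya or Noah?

Positions with no move are L. A position that does have a move is losing for the player to move precisely when every available move leads to a winning position for the opponent. Fill in the labels:
n=0: no move → L
n=1: →0(L), so W
n=2: →1(W) only, which is W, so L
n=3: →2(L), so W
n=4: →2(L), so W
n=5: →4(W) only, which is W, so L
n=6: →2(L), so W
n=7: →6(W) only, which is W, so L
n=8: →7(L), so W
n=9: →3(W), 6(W), 8(W) — all W, so L
The starting position 9 is L: whatever Maya does, the opponent receives a W position.

Noah wins.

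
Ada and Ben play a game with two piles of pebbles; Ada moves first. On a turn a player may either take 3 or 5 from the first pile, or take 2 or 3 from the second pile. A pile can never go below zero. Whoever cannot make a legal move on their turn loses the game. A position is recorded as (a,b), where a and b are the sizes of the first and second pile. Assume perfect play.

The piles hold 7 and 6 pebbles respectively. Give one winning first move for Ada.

Move to (2,6).

Classify positions by backward induction: terminal positions (no move available) are L. From any other position, the mover wins iff some move reaches an L.
No move ever increases a pile, so every position that can arise here has a ≤ 7 and b ≤ 6; it is enough to label the cells with 0 ≤ a ≤ 7 and 0 ≤ b ≤ 6.
Every move lowers a or b (never raises either), so fill the grid row by row in increasing a, and left to right within a row: each cell's successors are then already labelled.
      b=0  b=1  b=2  b=3  b=4  b=5  b=6
a=0:    L    L    W    W    W    L    L
a=1:    L    L    W    W    W    L    L
a=2:    L    L    W    W    W    L    L
a=3:    W    W    L    L    W    W    W
a=4:    W    W    L    L    W    W    W
a=5:    W    W    L    L    W    W    W
a=6:    W    W    W    W    L    W    W
a=7:    W    W    W    W    L    W    W
Cells with no legal move (terminal, hence L): (0,0), (0,1), (1,0), (1,1), (2,0), (2,1).
The remaining L cells, each justified by listing all of its moves:
(0,5): L (options (0,3)(W), (0,2)(W) are all W)
(0,6): L (options (0,4)(W), (0,3)(W) are all W)
(1,5): L (options (1,3)(W), (1,2)(W) are all W)
(1,6): L (options (1,4)(W), (1,3)(W) are all W)
(2,5): L (options (2,3)(W), (2,2)(W) are all W)
(2,6): L (options (2,4)(W), (2,3)(W) are all W)
(3,2): L (options (0,2)(W), (3,0)(W) are all W)
(3,3): L (options (0,3)(W), (3,1)(W), (3,0)(W) are all W)
(4,2): L (options (1,2)(W), (4,0)(W) are all W)
(4,3): L (options (1,3)(W), (4,1)(W), (4,0)(W) are all W)
(5,2): L (options (2,2)(W), (0,2)(W), (5,0)(W) are all W)
(5,3): L (options (2,3)(W), (0,3)(W), (5,1)(W), (5,0)(W) are all W)
(6,4): L (options (3,4)(W), (1,4)(W), (6,2)(W), (6,1)(W) are all W)
(7,4): L (options (4,4)(W), (2,4)(W), (7,2)(W), (7,1)(W) are all W)
Every other cell has at least one move into one of the L cells above, so it is W.
From (7,6), the L positions reachable in one move are: (2,6), (7,4). Any move reaching one of these is winning.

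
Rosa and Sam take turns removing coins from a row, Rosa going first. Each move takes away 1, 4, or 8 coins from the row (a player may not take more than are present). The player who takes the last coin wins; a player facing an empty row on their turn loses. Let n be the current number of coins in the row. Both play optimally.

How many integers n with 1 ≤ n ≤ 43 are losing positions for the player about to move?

Positions with no move are L. A position that does have a move is losing for the player to move precisely when every available move leads to a winning position for the opponent. Fill in the labels:
n=0: no move → L
n=1: W (go to 0, an L position)
n=2: L (sole option 1(W) is W)
n=3: W (go to 2, an L position)
n=4: W (go to 0, an L position)
n=5: L (options 4(W), 1(W) are all W)
n=6: W (go to 5, an L position)
n=7: L (options 6(W), 3(W) are all W)
n=8: W (go to 7, an L position)
n=9: W (go to 5, an L position)
n=10: W (go to 2, an L position)
n=11: W (go to 7, an L position)
n=12: L (options 11(W), 8(W), 4(W) are all W)
n=13: W (go to 12, an L position)
n=14: L (options 13(W), 10(W), 6(W) are all W)
n=15: W (go to 14, an L position)
n=16: W (go to 12, an L position)
n=17: L (options 16(W), 13(W), 9(W) are all W)
n=18: W (go to 17, an L position)
n=19: L (options 18(W), 15(W), 11(W) are all W)
n=20: W (go to 19, an L position)
n=21: W (go to 17, an L position)
n=22: W (go to 14, an L position)
n=23: W (go to 19, an L position)
n=24: L (options 23(W), 20(W), 16(W) are all W)
n=25: W (go to 24, an L position)
n=26: L (options 25(W), 22(W), 18(W) are all W)
n=27: W (go to 26, an L position)
n=28: W (go to 24, an L position)
n=29: L (options 28(W), 25(W), 21(W) are all W)
n=30: W (go to 29, an L position)
n=31: L (options 30(W), 27(W), 23(W) are all W)
n=32: W (go to 31, an L position)
n=33: W (go to 29, an L position)
n=34: W (go to 26, an L position)
n=35: W (go to 31, an L position)
n=36: L (options 35(W), 32(W), 28(W) are all W)
n=37: W (go to 36, an L position)
n=38: L (options 37(W), 34(W), 30(W) are all W)
n=39: W (go to 38, an L position)
n=40: W (go to 36, an L position)
n=41: L (options 40(W), 37(W), 33(W) are all W)
n=42: W (go to 41, an L position)
n=43: L (options 42(W), 39(W), 35(W) are all W)
L entries with 1 ≤ n ≤ 43 (n=0 is outside the asked range and is not counted): n = 2, 5, 7, 12, 14, 17, 19, 24, 26, 29, 31, 36, 38, 41, 43; that makes 15.

15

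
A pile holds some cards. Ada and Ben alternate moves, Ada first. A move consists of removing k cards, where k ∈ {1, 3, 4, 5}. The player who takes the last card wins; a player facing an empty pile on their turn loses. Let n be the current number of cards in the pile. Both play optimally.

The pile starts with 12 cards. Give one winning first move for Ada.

Remove 4, leaving 8.

Work bottom-up. With no move the player to move loses. Otherwise the position is W if at least one move leads to an L position for the opponent, and L if every move leads to a W.
n=0: no move → L
n=1: →0(L), so W
n=2: →1(W) only, which is W, so L
n=3: →2(L), so W
n=4: →0(L), so W
n=5: →2(L), so W
n=6: →2(L), so W
n=7: →2(L), so W
n=8: →7(W), 5(W), 4(W), 3(W) — all W, so L
n=9: →8(L), so W
n=10: →9(W), 7(W), 6(W), 5(W) — all W, so L
n=11: →10(L), so W
n=12: →8(L), so W
From 12, the L positions reachable in one move are: 8.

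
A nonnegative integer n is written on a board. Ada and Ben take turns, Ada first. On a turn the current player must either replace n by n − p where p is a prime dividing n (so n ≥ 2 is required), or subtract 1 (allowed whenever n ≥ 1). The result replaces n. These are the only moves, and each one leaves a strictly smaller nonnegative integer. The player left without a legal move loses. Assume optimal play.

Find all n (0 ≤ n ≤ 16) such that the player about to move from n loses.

0, 4, 8, 12, 16

Work bottom-up. With no move the player to move loses. Otherwise the position is W if at least one move leads to an L position for the opponent, and L if every move leads to a W.
n=0: no move → L
n=1: reaches L-position 0 → W
n=2: reaches L-position 0 → W
n=3: reaches L-position 0 → W
n=4: only reaches 2(W), 3(W), all W → L
n=5: reaches L-position 0 → W
n=6: reaches L-position 4 → W
n=7: reaches L-position 0 → W
n=8: only reaches 6(W), 7(W), all W → L
n=9: reaches L-position 8 → W
n=10: reaches L-position 8 → W
n=11: reaches L-position 0 → W
n=12: only reaches 9(W), 10(W), 11(W), all W → L
n=13: reaches L-position 0 → W
n=14: reaches L-position 12 → W
n=15: reaches L-position 12 → W
n=16: only reaches 14(W), 15(W), all W → L
Reading off the rows marked L gives the requested list; there are 5 such values of n.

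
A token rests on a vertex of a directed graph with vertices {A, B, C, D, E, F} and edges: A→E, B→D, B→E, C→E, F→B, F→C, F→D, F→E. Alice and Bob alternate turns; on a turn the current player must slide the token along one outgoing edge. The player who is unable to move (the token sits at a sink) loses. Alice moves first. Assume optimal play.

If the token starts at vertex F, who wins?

Classify positions by backward induction: terminal positions (no move available) are L. From any other position, the mover wins iff some move reaches an L.
Every edge goes from a vertex to one that appears earlier in the order E, D, A, B, C, F, so processing vertices in that order labels each vertex after all of its successors.
E: no outgoing edge → L
D: no outgoing edge → L
A: →E(L), so W
B: →D(L), so W
C: →E(L), so W
F: →D(L), so W
From F Alice can move to D, reaching an L position.

Alice wins.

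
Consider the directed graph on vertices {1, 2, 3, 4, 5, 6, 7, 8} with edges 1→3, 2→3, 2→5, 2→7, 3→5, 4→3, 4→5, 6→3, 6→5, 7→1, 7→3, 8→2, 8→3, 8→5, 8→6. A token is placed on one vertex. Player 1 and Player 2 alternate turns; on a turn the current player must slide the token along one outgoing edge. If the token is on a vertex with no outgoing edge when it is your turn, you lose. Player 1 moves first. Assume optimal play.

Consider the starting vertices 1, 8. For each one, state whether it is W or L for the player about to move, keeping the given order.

1: L, 8: W

Compute win/loss labels from the base case upward. A position with no move is L. Any other position is W if it can reach an L in one move, else L.
Every edge goes from a vertex to one that appears earlier in the order 5, 3, 1, 7, 6, 4, 2, 8, so processing vertices in that order labels each vertex after all of its successors.
5: no outgoing edge → L
3: can move to 5, which is L ⇒ W
1: the only move is to 3(W), a W ⇒ L
7: can move to 1, which is L ⇒ W
6: can move to 5, which is L ⇒ W
4: can move to 5, which is L ⇒ W
2: can move to 5, which is L ⇒ W
8: can move to 5, which is L ⇒ W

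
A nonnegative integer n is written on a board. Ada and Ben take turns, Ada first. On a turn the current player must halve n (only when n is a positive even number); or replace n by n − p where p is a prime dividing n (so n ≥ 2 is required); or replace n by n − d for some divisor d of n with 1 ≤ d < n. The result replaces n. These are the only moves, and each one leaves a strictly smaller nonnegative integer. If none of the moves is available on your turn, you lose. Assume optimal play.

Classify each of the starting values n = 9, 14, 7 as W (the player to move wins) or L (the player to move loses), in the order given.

9: L, 14: L, 7: W

Compute win/loss labels from the base case upward. A position with no move is L. Any other position is W if it can reach an L in one move, else L.
n=0: no move → L
n=1: no move → L
n=2: can move to 0, which is L ⇒ W
n=3: can move to 0, which is L ⇒ W
n=4: moves to 2(W), 3(W); every one is W ⇒ L
n=5: can move to 0, which is L ⇒ W
n=6: can move to 4, which is L ⇒ W
n=7: can move to 0, which is L ⇒ W
n=8: can move to 4, which is L ⇒ W
n=9: moves to 6(W), 8(W); every one is W ⇒ L
n=10: can move to 9, which is L ⇒ W
n=11: can move to 0, which is L ⇒ W
n=12: can move to 9, which is L ⇒ W
n=13: can move to 0, which is L ⇒ W
n=14: moves to 7(W), 12(W), 13(W); every one is W ⇒ L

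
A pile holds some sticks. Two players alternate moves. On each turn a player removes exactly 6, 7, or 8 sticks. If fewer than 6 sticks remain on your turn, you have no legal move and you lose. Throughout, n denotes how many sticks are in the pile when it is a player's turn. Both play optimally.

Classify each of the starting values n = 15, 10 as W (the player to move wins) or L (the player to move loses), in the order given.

Label each position W (a win for the player to move) or L (a loss). A position with no legal move is L; any other position is W exactly when some move reaches an L, and L when every move reaches a W.
n=0: no move → L
n=1: no move → L
n=2: no move → L
n=3: no move → L
n=4: no move → L
n=5: no move → L
n=6: W (go to 0, an L position)
n=7: W (go to 1, an L position)
n=8: W (go to 2, an L position)
n=9: W (go to 3, an L position)
n=10: W (go to 4, an L position)
n=11: W (go to 5, an L position)
n=12: W (go to 5, an L position)
n=13: W (go to 5, an L position)
n=14: L (options 8(W), 7(W), 6(W) are all W)
n=15: L (options 9(W), 8(W), 7(W) are all W)

15: L, 10: W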